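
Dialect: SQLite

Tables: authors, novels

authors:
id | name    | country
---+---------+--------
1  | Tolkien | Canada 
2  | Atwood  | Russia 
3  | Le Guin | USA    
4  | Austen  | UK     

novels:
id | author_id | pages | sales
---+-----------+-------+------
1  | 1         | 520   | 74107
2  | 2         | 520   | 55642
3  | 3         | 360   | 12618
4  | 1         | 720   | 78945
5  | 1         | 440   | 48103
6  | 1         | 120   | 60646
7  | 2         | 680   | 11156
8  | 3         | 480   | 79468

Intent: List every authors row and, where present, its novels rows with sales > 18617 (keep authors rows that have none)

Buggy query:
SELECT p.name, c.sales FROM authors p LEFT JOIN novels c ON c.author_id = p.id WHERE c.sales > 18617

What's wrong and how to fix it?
Bug: Filtering c.sales in WHERE discards the NULL rows produced by LEFT JOIN, turning it into an inner join

Fix: Put 'c.sales > 18617' in the JOIN's ON clause instead of WHERE

Corrected query:
SELECT p.name, c.sales FROM authors p LEFT JOIN novels c ON c.author_id = p.id AND c.sales > 18617

Result:
name    | sales
--------+------
Tolkien | 48103
Tolkien | 60646
Tolkien | 74107
Tolkien | 78945
Atwood  | 55642
Le Guin | 79468
Austen  | NULL 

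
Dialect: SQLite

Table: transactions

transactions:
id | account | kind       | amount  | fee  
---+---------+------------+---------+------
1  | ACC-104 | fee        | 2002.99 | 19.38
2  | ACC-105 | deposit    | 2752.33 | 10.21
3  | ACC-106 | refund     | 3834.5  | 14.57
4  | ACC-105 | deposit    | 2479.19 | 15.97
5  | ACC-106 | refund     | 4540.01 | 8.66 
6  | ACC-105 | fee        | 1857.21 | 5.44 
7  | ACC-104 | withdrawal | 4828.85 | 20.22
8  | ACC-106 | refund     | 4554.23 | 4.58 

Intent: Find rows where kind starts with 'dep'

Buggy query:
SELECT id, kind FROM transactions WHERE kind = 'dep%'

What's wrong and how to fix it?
Bug: '=' compares the literal string including the % character; pattern matching needs LIKE

Fix: Use LIKE for wildcard pattern matching

Corrected query:
SELECT id, kind FROM transactions WHERE kind LIKE 'dep%'

Result:
id | kind   
---+--------
2  | deposit
4  | deposit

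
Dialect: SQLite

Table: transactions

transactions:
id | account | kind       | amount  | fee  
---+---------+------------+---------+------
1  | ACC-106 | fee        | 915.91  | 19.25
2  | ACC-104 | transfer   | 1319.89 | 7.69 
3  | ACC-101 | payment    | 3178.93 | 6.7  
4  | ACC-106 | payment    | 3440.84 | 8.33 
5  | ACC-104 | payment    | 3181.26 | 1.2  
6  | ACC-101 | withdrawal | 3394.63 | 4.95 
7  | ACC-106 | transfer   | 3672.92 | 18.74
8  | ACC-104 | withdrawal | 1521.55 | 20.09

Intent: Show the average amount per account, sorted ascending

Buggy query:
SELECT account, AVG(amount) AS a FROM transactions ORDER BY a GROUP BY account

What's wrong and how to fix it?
Bug: GROUP BY must precede ORDER BY

Fix: Reorder: SELECT … FROM … GROUP BY … ORDER BY …

Corrected query:
SELECT account, AVG(amount) AS a FROM transactions GROUP BY account ORDER BY a

Result:
account | a          
--------+------------
ACC-104 | 2007.566667
ACC-106 | 2676.556667
ACC-101 | 3286.78    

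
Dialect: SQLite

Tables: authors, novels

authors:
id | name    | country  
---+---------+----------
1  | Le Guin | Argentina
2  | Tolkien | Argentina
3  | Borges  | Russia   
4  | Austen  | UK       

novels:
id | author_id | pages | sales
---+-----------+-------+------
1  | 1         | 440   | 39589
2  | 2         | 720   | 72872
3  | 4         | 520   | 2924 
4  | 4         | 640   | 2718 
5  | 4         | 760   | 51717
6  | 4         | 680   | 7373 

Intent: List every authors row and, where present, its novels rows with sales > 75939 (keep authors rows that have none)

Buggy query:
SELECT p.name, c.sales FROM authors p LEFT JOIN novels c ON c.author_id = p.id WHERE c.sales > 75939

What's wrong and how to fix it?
Bug: Filtering c.sales in WHERE discards the NULL rows produced by LEFT JOIN, turning it into an inner join

Fix: Put 'c.sales > 75939' in the JOIN's ON clause instead of WHERE

Corrected query:
SELECT p.name, c.sales FROM authors p LEFT JOIN novels c ON c.author_id = p.id AND c.sales > 75939

Result:
name    | sales
--------+------
Le Guin | NULL 
Tolkien | NULL 
Borges  | NULL 
Austen  | NULL 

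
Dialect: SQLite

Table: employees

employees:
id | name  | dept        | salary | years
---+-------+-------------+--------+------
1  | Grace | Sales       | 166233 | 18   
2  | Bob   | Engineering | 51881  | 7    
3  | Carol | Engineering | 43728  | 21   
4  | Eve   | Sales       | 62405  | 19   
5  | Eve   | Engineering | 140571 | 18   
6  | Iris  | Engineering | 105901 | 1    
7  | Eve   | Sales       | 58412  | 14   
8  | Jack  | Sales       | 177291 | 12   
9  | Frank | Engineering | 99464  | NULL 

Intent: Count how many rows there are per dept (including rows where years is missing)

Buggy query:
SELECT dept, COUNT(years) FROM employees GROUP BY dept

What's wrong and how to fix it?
Bug: COUNT(years) skips NULLs, so groups with missing years are undercounted

Fix: Replace COUNT(years) with COUNT(*)

Corrected query:
SELECT dept, COUNT(*) FROM employees GROUP BY dept

Result:
dept        | COUNT(*)
------------+---------
Engineering | 5       
Sales       | 4       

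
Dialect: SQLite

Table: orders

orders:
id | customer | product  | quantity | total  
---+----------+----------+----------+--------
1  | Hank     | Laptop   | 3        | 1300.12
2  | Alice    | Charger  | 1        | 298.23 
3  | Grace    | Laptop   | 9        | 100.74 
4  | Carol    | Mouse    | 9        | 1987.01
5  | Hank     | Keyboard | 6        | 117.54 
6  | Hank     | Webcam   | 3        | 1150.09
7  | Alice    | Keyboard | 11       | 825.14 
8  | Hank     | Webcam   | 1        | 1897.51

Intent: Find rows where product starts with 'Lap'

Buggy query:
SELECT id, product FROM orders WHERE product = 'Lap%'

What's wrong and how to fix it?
Bug: '=' compares the literal string including the % character; pattern matching needs LIKE

Fix: Replace '=' with LIKE so 'Lap%' is treated as a pattern

Corrected query:
SELECT id, product FROM orders WHERE product LIKE 'Lap%'

Result:
id | product
---+--------
1  | Laptop 
3  | Laptop 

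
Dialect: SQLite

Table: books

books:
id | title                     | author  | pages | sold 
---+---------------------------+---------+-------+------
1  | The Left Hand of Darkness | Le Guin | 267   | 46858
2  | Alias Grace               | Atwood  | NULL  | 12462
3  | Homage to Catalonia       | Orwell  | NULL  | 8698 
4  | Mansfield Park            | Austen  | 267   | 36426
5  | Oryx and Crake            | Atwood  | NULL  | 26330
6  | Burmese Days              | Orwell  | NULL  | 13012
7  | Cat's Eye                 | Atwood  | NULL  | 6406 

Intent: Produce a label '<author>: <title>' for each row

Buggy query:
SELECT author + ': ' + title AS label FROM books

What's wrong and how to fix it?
Bug: SQLite uses || for string concatenation; + coerces text to numbers (yielding 0)

Fix: Replace + with || to concatenate text

Corrected query:
SELECT author || ': ' || title AS label FROM books

Result:
label                             
----------------------------------
Le Guin: The Left Hand of Darkness
Atwood: Alias Grace               
Orwell: Homage to Catalonia       
Austen: Mansfield Park            
Atwood: Oryx and Crake            
Orwell: Burmese Days              
Atwood: Cat's Eye                 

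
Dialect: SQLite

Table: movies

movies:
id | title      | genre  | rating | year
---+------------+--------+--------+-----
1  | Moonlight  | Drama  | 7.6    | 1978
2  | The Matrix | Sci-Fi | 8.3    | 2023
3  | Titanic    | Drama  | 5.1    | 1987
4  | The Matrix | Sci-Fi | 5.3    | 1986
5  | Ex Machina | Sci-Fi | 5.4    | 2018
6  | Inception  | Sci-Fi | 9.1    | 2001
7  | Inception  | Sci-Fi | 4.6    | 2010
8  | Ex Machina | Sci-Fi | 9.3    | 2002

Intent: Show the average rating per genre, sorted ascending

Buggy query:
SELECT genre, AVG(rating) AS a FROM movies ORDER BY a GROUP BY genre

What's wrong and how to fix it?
Bug: GROUP BY must precede ORDER BY

Fix: Move ORDER BY to the end, after GROUP BY

Corrected query:
SELECT genre, AVG(rating) AS a FROM movies GROUP BY genre ORDER BY a

Result:
genre  | a   
-------+-----
Drama  | 6.35
Sci-Fi | 7   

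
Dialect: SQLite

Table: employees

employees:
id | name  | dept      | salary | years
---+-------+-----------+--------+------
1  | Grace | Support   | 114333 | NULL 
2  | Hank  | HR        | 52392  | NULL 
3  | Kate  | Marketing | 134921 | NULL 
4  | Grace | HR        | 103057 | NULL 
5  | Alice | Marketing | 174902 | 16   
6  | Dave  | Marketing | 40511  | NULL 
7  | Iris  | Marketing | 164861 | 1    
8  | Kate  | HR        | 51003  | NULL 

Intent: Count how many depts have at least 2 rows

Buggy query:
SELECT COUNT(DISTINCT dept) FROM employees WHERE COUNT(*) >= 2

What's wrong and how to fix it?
Bug: COUNT(*) cannot appear in WHERE; the per-group count doesn't exist yet

Fix: Use a subquery that GROUPs and filters with HAVING, then count its rows

Corrected query:
SELECT COUNT(*) FROM (SELECT dept FROM employees GROUP BY dept HAVING COUNT(*) >= 2)

Result:
COUNT(*)
--------
2       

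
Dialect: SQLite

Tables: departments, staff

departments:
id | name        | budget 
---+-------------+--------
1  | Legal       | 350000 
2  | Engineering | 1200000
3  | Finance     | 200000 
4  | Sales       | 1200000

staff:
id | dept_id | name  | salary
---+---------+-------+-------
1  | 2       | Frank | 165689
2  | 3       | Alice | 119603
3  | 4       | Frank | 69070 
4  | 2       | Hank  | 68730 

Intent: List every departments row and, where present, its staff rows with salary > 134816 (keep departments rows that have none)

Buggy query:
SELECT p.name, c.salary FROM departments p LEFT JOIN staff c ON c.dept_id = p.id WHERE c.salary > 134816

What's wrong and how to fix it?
Bug: A WHERE condition on the right-hand table after LEFT JOIN drops unmatched parents

Fix: Move the right-table condition into the ON clause so unmatched parents are kept

Corrected query:
SELECT p.name, c.salary FROM departments p LEFT JOIN staff c ON c.dept_id = p.id AND c.salary > 134816

Result:
name        | salary
------------+-------
Legal       | NULL  
Engineering | 165689
Finance     | NULL  
Sales       | NULL  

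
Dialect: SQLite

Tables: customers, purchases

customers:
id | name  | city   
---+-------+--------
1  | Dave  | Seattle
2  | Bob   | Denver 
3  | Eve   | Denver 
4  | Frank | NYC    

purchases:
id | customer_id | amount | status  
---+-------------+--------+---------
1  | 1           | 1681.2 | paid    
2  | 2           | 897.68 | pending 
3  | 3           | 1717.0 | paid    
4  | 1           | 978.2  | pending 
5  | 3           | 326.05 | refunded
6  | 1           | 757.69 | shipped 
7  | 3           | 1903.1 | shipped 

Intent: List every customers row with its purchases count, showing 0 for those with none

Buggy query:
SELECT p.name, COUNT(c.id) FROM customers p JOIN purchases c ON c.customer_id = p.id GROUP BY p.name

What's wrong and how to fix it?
Bug: An inner join excludes parents with zero children

Fix: Switch to LEFT JOIN to retain unmatched parent rows

Corrected query:
SELECT p.name, COUNT(c.id) FROM customers p LEFT JOIN purchases c ON c.customer_id = p.id GROUP BY p.name

Result:
name  | COUNT(c.id)
------+------------
Bob   | 1          
Dave  | 3          
Eve   | 3          
Frank | 0          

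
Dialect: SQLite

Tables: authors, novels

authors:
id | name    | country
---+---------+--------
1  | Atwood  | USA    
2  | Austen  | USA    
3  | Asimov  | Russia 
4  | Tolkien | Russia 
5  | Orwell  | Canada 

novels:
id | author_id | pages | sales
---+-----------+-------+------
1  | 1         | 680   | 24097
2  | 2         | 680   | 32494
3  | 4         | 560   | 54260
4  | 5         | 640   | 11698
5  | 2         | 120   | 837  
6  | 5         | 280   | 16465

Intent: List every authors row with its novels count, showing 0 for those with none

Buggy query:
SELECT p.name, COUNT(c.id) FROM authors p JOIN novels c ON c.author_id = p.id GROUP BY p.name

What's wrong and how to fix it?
Bug: INNER JOIN drops authors rows that have no matching novels rows

Fix: Switch to LEFT JOIN to retain unmatched parent rows

Corrected query:
SELECT p.name, COUNT(c.id) FROM authors p LEFT JOIN novels c ON c.author_id = p.id GROUP BY p.name

Result:
name    | COUNT(c.id)
--------+------------
Asimov  | 0          
Atwood  | 1          
Austen  | 2          
Orwell  | 2          
Tolkien | 1          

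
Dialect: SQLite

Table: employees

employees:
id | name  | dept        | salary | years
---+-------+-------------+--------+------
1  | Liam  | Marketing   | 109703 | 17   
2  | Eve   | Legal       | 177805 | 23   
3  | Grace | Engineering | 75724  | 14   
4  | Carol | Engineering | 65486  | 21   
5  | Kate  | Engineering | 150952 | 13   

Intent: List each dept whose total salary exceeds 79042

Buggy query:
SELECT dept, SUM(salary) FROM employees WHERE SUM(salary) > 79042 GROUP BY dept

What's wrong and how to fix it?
Bug: SUM(salary) is an aggregate, but WHERE filters rows before aggregation

Fix: Use HAVING (which filters groups after aggregation) instead of WHERE

Corrected query:
SELECT dept, SUM(salary) FROM employees GROUP BY dept HAVING SUM(salary) > 79042

Result:
dept        | SUM(salary)
------------+------------
Engineering | 292162     
Legal       | 177805     
Marketing   | 109703     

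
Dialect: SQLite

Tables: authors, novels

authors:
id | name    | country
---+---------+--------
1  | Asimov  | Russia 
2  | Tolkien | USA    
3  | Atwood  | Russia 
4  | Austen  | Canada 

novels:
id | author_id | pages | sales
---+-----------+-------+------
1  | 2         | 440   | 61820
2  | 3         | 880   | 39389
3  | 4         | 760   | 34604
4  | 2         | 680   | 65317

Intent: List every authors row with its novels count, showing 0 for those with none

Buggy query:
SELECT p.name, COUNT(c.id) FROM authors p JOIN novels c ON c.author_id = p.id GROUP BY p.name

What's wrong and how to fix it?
Bug: An inner join excludes parents with zero children

Fix: Use LEFT JOIN so parents without children still appear (COUNT(c.id) gives 0)

Corrected query:
SELECT p.name, COUNT(c.id) FROM authors p LEFT JOIN novels c ON c.author_id = p.id GROUP BY p.name

Result:
name    | COUNT(c.id)
--------+------------
Asimov  | 0          
Atwood  | 1          
Austen  | 1          
Tolkien | 2          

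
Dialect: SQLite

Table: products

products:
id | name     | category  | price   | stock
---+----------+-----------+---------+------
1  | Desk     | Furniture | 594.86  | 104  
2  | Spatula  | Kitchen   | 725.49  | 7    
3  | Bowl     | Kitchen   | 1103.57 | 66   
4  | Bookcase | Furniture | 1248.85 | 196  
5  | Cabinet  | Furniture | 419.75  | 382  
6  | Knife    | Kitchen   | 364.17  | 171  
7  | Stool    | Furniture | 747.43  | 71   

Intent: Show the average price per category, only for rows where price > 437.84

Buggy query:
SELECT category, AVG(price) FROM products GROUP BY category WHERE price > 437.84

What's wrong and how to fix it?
Bug: Row-level WHERE must come before GROUP BY in the clause order

Fix: Place WHERE between FROM and GROUP BY

Corrected query:
SELECT category, AVG(price) FROM products WHERE price > 437.84 GROUP BY category

Result:
category  | AVG(price)
----------+-----------
Furniture | 863.713333
Kitchen   | 914.53    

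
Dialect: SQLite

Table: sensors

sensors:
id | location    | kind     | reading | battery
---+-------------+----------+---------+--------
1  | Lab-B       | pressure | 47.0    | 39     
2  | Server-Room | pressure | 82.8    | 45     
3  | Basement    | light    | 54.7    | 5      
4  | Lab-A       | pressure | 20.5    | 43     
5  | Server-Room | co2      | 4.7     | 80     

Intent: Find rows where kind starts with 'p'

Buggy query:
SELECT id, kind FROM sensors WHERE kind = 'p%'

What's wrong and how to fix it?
Bug: '=' compares the literal string including the % character; pattern matching needs LIKE

Fix: Use LIKE for wildcard pattern matching

Corrected query:
SELECT id, kind FROM sensors WHERE kind LIKE 'p%'

Result:
id | kind    
---+---------
1  | pressure
2  | pressure
4  | pressure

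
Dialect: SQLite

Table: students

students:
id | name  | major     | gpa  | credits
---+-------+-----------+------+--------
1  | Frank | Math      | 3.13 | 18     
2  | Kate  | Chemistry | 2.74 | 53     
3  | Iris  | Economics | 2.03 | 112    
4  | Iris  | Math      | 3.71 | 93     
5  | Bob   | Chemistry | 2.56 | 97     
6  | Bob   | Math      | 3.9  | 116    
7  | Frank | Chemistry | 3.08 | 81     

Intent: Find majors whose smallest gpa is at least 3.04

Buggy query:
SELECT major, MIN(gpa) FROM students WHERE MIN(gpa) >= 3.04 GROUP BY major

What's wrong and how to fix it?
Bug: MIN() in WHERE is a misuse of aggregate

Fix: Replace WHERE with HAVING after the GROUP BY

Corrected query:
SELECT major, MIN(gpa) FROM students GROUP BY major HAVING MIN(gpa) >= 3.04

Result:
major | MIN(gpa)
------+---------
Math  | 3.13    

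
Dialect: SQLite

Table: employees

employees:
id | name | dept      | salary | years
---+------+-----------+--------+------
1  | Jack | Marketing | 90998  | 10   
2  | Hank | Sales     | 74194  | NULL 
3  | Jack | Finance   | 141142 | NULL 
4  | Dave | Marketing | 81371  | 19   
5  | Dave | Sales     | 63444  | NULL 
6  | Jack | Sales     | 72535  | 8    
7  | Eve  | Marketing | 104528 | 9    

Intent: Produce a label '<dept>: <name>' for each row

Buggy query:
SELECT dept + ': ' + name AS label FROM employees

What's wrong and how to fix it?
Bug: '+' is numeric addition; on text columns SQLite converts them to 0 instead of concatenating

Fix: Replace + with || to concatenate text

Corrected query:
SELECT dept || ': ' || name AS label FROM employees

Result:
label          
---------------
Marketing: Jack
Sales: Hank    
Finance: Jack  
Marketing: Dave
Sales: Dave    
Sales: Jack    
Marketing: Eve 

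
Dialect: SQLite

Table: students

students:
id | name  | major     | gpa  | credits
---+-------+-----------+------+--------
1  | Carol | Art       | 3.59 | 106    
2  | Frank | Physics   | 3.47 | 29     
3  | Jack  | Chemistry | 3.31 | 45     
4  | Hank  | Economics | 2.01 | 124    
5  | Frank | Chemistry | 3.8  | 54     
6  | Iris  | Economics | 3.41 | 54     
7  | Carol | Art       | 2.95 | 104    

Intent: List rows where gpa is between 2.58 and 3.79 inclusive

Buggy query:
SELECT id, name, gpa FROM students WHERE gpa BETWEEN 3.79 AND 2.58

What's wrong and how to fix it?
Bug: The bounds are reversed; BETWEEN a AND b requires a <= b to match anything

Fix: Swap the bounds so the smaller value comes first

Corrected query:
SELECT id, name, gpa FROM students WHERE gpa BETWEEN 2.58 AND 3.79

Result:
id | name  | gpa 
---+-------+-----
1  | Carol | 3.59
2  | Frank | 3.47
3  | Jack  | 3.31
6  | Iris  | 3.41
7  | Carol | 2.95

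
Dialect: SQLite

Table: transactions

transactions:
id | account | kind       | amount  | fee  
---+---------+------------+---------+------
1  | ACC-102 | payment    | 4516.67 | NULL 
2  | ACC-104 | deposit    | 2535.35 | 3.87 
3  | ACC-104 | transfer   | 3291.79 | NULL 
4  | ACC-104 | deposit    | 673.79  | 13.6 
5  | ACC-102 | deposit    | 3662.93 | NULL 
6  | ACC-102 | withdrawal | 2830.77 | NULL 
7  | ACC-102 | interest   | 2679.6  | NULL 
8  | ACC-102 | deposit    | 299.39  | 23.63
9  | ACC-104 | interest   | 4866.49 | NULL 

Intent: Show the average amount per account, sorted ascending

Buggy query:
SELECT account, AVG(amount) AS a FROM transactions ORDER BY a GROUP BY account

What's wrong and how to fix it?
Bug: ORDER BY appears before GROUP BY; SQL clause order requires GROUP BY first

Fix: Reorder: SELECT … FROM … GROUP BY … ORDER BY …

Corrected query:
SELECT account, AVG(amount) AS a FROM transactions GROUP BY account ORDER BY a

Result:
account | a       
--------+---------
ACC-102 | 2797.872
ACC-104 | 2841.855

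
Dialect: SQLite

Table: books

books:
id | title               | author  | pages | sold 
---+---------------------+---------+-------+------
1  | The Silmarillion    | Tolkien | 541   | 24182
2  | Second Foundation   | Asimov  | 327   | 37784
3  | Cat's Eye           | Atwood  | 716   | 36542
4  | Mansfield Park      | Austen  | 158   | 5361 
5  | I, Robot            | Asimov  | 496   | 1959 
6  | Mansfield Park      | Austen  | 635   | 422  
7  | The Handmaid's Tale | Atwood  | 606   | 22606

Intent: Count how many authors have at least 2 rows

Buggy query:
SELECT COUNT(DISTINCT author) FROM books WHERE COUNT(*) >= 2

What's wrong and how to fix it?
Bug: WHERE filters individual rows, not groups, so a group-level COUNT is invalid there

Fix: Group first with HAVING COUNT(*) >= 2, then COUNT the resulting groups

Corrected query:
SELECT COUNT(*) FROM (SELECT author FROM books GROUP BY author HAVING COUNT(*) >= 2)

Result:
COUNT(*)
--------
3       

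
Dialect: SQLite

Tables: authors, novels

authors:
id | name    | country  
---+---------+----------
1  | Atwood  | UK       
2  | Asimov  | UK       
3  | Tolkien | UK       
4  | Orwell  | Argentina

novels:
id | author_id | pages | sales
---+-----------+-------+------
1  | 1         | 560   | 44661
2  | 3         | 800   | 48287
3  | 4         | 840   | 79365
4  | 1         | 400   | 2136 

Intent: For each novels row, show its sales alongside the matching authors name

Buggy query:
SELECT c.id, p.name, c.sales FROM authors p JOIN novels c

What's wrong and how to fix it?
Bug: Missing join condition: each novels row is matched to all authors rows instead of just its own

Fix: Specify the join condition linking the foreign key to the parent id

Corrected query:
SELECT c.id, p.name, c.sales FROM authors p JOIN novels c ON c.author_id = p.id

Result:
id | name    | sales
---+---------+------
1  | Atwood  | 44661
2  | Tolkien | 48287
3  | Orwell  | 79365
4  | Atwood  | 2136 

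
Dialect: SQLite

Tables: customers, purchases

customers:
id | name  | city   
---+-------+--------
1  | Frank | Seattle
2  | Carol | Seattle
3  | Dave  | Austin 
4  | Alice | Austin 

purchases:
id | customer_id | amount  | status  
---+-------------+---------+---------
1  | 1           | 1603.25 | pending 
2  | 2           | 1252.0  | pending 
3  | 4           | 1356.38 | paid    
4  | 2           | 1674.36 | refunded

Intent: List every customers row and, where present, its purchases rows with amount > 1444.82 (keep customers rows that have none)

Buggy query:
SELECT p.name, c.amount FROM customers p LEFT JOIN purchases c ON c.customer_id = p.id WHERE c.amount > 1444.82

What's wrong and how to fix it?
Bug: Filtering c.amount in WHERE discards the NULL rows produced by LEFT JOIN, turning it into an inner join

Fix: Put 'c.amount > 1444.82' in the JOIN's ON clause instead of WHERE

Corrected query:
SELECT p.name, c.amount FROM customers p LEFT JOIN purchases c ON c.customer_id = p.id AND c.amount > 1444.82

Result:
name  | amount 
------+--------
Frank | 1603.25
Carol | 1674.36
Dave  | NULL   
Alice | NULL   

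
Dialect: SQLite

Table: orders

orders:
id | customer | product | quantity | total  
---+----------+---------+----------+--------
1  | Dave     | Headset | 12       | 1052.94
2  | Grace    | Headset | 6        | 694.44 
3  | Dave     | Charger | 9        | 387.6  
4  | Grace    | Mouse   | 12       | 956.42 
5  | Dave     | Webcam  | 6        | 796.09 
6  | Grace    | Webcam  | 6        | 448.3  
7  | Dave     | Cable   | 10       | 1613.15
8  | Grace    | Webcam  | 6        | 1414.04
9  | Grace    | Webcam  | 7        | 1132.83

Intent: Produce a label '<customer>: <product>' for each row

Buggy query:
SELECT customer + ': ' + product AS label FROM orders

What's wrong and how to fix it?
Bug: SQLite uses || for string concatenation; + coerces text to numbers (yielding 0)

Fix: Replace + with || to concatenate text

Corrected query:
SELECT customer || ': ' || product AS label FROM orders

Result:
label         
--------------
Dave: Headset 
Grace: Headset
Dave: Charger 
Grace: Mouse  
Dave: Webcam  
Grace: Webcam 
Dave: Cable   
Grace: Webcam 
Grace: Webcam 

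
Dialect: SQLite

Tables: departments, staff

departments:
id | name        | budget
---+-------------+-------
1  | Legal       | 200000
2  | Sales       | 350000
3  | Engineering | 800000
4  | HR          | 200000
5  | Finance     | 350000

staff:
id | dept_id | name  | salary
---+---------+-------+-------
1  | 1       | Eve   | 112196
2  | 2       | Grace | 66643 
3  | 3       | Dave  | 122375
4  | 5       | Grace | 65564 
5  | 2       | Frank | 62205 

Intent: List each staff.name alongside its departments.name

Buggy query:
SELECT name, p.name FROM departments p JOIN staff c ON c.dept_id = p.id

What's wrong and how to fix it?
Bug: 'name' exists in both joined tables, so the database can't tell which one is meant

Fix: Prefix ambiguous columns with the table alias

Corrected query:
SELECT c.name, p.name FROM departments p JOIN staff c ON c.dept_id = p.id

Result:
name  | name       
------+------------
Eve   | Legal      
Grace | Sales      
Dave  | Engineering
Grace | Finance    
Frank | Sales      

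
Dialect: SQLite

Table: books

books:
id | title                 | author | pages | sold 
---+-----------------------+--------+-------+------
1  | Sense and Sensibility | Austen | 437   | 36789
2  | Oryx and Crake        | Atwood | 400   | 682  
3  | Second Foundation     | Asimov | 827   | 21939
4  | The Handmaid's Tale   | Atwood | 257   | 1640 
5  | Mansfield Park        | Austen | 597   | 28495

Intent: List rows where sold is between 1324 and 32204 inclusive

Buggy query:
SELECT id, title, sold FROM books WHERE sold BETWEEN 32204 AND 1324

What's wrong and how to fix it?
Bug: BETWEEN expects the lower bound first; with 32204 AND 1324 the range is empty

Fix: Write BETWEEN 1324 AND 32204

Corrected query:
SELECT id, title, sold FROM books WHERE sold BETWEEN 1324 AND 32204

Result:
id | title               | sold 
---+---------------------+------
3  | Second Foundation   | 21939
4  | The Handmaid's Tale | 1640 
5  | Mansfield Park      | 28495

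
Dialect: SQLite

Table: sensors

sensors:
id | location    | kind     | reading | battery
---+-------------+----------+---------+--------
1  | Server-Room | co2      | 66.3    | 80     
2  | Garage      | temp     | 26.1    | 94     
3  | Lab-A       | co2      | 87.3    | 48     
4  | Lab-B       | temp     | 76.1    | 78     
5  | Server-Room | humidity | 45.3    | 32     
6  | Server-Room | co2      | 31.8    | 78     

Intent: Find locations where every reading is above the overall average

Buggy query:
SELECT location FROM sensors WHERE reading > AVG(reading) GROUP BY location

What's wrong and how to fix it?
Bug: AVG() is an aggregate; it can't sit directly in WHERE

Fix: Compute the overall average in a scalar subquery and compare each group's MIN against it in HAVING

Corrected query:
SELECT location FROM sensors GROUP BY location HAVING MIN(reading) > (SELECT AVG(reading) FROM sensors)

Result:
location
--------
Lab-A   
Lab-B   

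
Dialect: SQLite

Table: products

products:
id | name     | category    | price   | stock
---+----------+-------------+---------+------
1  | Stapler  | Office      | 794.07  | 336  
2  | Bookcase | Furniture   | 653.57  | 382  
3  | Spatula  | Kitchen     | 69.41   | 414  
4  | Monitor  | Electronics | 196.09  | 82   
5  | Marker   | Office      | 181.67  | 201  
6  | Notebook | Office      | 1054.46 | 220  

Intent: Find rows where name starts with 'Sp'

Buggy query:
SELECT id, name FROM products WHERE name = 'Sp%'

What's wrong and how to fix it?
Bug: '=' compares the literal string including the % character; pattern matching needs LIKE

Fix: Replace '=' with LIKE so 'Sp%' is treated as a pattern

Corrected query:
SELECT id, name FROM products WHERE name LIKE 'Sp%'

Result:
id | name   
---+--------
3  | Spatula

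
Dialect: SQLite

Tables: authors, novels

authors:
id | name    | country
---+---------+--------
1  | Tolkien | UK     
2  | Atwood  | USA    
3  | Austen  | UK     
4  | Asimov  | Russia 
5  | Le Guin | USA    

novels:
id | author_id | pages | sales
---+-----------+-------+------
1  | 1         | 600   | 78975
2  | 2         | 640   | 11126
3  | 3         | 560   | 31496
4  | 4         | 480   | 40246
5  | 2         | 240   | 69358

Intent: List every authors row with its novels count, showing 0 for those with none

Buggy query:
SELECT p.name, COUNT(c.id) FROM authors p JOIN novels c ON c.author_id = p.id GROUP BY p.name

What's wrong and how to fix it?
Bug: An inner join excludes parents with zero children

Fix: Switch to LEFT JOIN to retain unmatched parent rows

Corrected query:
SELECT p.name, COUNT(c.id) FROM authors p LEFT JOIN novels c ON c.author_id = p.id GROUP BY p.name

Result:
name    | COUNT(c.id)
--------+------------
Asimov  | 1          
Atwood  | 2          
Austen  | 1          
Le Guin | 0          
Tolkien | 1          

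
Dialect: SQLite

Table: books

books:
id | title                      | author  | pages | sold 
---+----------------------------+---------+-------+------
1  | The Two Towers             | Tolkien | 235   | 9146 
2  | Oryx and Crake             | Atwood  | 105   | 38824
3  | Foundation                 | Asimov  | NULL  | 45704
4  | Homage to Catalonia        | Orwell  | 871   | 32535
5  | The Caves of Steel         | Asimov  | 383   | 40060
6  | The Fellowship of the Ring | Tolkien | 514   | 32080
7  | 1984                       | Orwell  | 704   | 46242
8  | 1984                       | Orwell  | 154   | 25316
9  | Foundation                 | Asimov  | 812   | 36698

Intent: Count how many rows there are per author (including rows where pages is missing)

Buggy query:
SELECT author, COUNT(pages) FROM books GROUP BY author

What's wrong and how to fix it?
Bug: COUNT(pages) skips NULLs, so groups with missing pages are undercounted

Fix: Replace COUNT(pages) with COUNT(*)

Corrected query:
SELECT author, COUNT(*) FROM books GROUP BY author

Result:
author  | COUNT(*)
--------+---------
Asimov  | 3       
Atwood  | 1       
Orwell  | 3       
Tolkien | 2       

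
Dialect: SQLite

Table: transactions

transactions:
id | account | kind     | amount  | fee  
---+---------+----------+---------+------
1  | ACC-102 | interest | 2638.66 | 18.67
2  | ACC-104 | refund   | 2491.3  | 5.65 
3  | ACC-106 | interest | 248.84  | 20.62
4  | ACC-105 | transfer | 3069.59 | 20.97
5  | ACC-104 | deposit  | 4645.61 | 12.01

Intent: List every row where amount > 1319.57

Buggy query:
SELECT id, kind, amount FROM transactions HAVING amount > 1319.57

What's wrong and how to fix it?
Bug: HAVING filters the output of aggregation, but this query has no GROUP BY and no aggregate functions, so SQLite rejects it (HAVING clause on a non-aggregate query); the condition here is per row

Fix: Replace HAVING with WHERE since the condition applies to individual rows

Corrected query:
SELECT id, kind, amount FROM transactions WHERE amount > 1319.57

Result:
id | kind     | amount 
---+----------+--------
1  | interest | 2638.66
2  | refund   | 2491.3 
4  | transfer | 3069.59
5  | deposit  | 4645.61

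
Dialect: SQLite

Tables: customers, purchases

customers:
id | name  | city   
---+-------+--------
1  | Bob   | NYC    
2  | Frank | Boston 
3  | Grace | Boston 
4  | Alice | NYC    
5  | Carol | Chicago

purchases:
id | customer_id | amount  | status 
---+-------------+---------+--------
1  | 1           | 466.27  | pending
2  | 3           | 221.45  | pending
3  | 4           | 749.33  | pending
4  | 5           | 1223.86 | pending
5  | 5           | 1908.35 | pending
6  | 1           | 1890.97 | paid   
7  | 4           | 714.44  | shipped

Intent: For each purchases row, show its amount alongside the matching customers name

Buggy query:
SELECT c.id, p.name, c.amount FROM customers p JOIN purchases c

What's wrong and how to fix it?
Bug: Missing join condition: each purchases row is matched to all customers rows instead of just its own

Fix: Add ON c.customer_id = p.id to the JOIN

Corrected query:
SELECT c.id, p.name, c.amount FROM customers p JOIN purchases c ON c.customer_id = p.id

Result:
id | name  | amount 
---+-------+--------
1  | Bob   | 466.27 
2  | Grace | 221.45 
3  | Alice | 749.33 
4  | Carol | 1223.86
5  | Carol | 1908.35
6  | Bob   | 1890.97
7  | Alice | 714.44 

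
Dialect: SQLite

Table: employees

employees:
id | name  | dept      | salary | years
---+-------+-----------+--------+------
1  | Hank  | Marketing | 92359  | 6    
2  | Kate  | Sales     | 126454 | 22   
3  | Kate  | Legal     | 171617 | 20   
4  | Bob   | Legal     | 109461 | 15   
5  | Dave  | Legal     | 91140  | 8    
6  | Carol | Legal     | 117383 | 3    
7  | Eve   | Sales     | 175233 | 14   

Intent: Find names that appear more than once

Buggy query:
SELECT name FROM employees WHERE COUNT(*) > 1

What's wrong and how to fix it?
Bug: WHERE can't reference COUNT(*); aggregates are computed after WHERE

Fix: Group first, then use HAVING for the count condition

Corrected query:
SELECT name FROM employees GROUP BY name HAVING COUNT(*) > 1

Result:
name
----
Kate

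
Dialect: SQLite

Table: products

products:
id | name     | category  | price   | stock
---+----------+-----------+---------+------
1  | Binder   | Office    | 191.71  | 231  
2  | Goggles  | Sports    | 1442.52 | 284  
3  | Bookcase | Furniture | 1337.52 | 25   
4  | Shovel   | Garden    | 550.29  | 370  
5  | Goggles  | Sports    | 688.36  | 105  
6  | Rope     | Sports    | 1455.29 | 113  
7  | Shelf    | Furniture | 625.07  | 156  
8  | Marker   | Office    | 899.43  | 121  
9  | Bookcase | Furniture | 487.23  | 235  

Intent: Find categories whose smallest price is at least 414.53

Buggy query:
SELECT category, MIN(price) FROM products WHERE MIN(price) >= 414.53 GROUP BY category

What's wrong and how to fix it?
Bug: MIN() in WHERE is a misuse of aggregate

Fix: Use HAVING for the per-group MIN condition

Corrected query:
SELECT category, MIN(price) FROM products GROUP BY category HAVING MIN(price) >= 414.53

Result:
category  | MIN(price)
----------+-----------
Furniture | 487.23    
Garden    | 550.29    
Sports    | 688.36    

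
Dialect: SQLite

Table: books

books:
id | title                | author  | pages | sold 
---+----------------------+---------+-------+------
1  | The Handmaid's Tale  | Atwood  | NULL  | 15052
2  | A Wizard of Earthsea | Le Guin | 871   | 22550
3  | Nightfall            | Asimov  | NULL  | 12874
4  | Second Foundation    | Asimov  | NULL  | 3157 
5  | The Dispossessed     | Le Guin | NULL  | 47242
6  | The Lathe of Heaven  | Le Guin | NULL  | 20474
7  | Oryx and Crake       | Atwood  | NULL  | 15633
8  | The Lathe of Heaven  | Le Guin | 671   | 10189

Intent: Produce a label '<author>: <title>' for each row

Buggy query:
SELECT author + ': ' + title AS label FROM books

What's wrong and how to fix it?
Bug: '+' is numeric addition; on text columns SQLite converts them to 0 instead of concatenating

Fix: Use the || operator for string concatenation

Corrected query:
SELECT author || ': ' || title AS label FROM books

Result:
label                        
-----------------------------
Atwood: The Handmaid's Tale  
Le Guin: A Wizard of Earthsea
Asimov: Nightfall            
Asimov: Second Foundation    
Le Guin: The Dispossessed    
Le Guin: The Lathe of Heaven 
Atwood: Oryx and Crake       
Le Guin: The Lathe of Heaven 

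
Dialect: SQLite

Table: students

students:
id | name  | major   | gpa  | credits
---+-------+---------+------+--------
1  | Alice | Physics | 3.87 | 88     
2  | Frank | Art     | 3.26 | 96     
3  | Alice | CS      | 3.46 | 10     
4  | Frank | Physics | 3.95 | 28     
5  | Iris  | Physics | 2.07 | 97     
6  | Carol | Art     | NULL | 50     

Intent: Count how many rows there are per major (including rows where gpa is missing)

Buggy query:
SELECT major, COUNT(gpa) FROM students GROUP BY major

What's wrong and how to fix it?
Bug: COUNT(column) counts non-NULL values only; rows with NULL gpa aren't counted

Fix: Use COUNT(*) to count all rows regardless of NULL

Corrected query:
SELECT major, COUNT(*) FROM students GROUP BY major

Result:
major   | COUNT(*)
--------+---------
Art     | 2       
CS      | 1       
Physics | 3       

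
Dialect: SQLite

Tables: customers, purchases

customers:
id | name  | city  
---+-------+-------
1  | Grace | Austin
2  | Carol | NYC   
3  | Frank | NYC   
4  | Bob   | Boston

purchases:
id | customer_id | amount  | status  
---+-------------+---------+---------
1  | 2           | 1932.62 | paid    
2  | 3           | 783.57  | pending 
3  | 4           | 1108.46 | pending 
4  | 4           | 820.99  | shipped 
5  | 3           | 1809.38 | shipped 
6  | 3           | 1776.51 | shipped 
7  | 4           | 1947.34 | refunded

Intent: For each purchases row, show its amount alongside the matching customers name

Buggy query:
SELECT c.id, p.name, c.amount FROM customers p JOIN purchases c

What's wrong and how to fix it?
Bug: JOIN with no ON clause produces a cartesian product; every purchases row pairs with every customers row

Fix: Specify the join condition linking the foreign key to the parent id

Corrected query:
SELECT c.id, p.name, c.amount FROM customers p JOIN purchases c ON c.customer_id = p.id

Result:
id | name  | amount 
---+-------+--------
1  | Carol | 1932.62
2  | Frank | 783.57 
3  | Bob   | 1108.46
4  | Bob   | 820.99 
5  | Frank | 1809.38
6  | Frank | 1776.51
7  | Bob   | 1947.34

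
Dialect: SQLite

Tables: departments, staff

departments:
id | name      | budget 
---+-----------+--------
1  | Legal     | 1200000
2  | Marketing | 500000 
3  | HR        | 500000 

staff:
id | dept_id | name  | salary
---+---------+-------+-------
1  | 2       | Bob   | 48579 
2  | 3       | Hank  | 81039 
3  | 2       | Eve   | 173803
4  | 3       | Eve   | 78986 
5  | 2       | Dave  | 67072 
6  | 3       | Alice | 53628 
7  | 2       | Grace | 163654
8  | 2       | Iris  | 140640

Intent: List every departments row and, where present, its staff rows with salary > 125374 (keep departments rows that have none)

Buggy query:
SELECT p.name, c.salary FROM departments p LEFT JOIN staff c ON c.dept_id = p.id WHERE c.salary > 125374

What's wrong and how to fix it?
Bug: Filtering c.salary in WHERE discards the NULL rows produced by LEFT JOIN, turning it into an inner join

Fix: Move the right-table condition into the ON clause so unmatched parents are kept

Corrected query:
SELECT p.name, c.salary FROM departments p LEFT JOIN staff c ON c.dept_id = p.id AND c.salary > 125374

Result:
name      | salary
----------+-------
Legal     | NULL  
Marketing | 140640
Marketing | 163654
Marketing | 173803
HR        | NULL  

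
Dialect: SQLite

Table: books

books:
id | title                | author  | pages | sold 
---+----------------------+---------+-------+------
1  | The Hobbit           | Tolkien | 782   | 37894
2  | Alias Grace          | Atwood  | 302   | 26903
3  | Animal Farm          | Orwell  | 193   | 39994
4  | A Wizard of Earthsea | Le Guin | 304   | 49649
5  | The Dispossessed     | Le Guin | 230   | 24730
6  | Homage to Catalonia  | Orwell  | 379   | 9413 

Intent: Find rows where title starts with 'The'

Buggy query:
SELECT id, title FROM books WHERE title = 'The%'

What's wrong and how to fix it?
Bug: '=' compares the literal string including the % character; pattern matching needs LIKE

Fix: Replace '=' with LIKE so 'The%' is treated as a pattern

Corrected query:
SELECT id, title FROM books WHERE title LIKE 'The%'

Result:
id | title           
---+-----------------
1  | The Hobbit      
5  | The Dispossessed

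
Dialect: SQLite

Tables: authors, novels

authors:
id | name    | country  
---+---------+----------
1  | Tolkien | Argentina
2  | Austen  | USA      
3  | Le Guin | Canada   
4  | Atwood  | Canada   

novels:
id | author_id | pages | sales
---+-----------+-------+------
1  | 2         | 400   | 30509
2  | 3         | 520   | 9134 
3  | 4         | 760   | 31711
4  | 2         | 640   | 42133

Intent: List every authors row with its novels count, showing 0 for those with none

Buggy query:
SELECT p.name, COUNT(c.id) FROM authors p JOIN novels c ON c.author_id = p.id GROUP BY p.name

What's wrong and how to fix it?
Bug: INNER JOIN drops authors rows that have no matching novels rows

Fix: Switch to LEFT JOIN to retain unmatched parent rows

Corrected query:
SELECT p.name, COUNT(c.id) FROM authors p LEFT JOIN novels c ON c.author_id = p.id GROUP BY p.name

Result:
name    | COUNT(c.id)
--------+------------
Atwood  | 1          
Austen  | 2          
Le Guin | 1          
Tolkien | 0          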